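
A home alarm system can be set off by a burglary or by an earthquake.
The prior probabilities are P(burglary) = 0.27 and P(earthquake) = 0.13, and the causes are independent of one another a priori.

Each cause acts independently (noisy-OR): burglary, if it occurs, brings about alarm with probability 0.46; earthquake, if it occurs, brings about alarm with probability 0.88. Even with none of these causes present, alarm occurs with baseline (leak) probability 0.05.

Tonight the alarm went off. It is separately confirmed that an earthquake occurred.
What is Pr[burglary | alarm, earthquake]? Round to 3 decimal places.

Under noisy-OR, P(alarm | causes) = 1 − (1−0.05)·∏(1−qᵢ) over the active causes.
P(alarm | earthquake) = 0.886×0.73 + 0.93844×0.27 = 0.646780 + 0.253379 = 0.900159
Restricting to configurations with burglary present: 0.93844×0.27 = 0.253379.
P(burglary | alarm, earthquake) = 0.253379 / 0.900159 ≈ 0.281

Pr[burglary | alarm, earthquake] ≈ 0.281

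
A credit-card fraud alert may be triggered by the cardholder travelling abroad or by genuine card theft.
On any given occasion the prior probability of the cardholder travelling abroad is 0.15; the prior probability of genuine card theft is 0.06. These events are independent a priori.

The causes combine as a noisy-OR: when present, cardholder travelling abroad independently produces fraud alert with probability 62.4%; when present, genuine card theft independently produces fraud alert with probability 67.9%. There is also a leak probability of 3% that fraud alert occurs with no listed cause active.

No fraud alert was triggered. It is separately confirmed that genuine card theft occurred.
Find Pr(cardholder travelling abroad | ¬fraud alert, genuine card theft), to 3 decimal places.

Pr(cardholder travelling abroad | ¬fraud alert, genuine card theft) ≈ 0.062

Under noisy-OR, P(fraud alert | causes) = 1 − (1−0.03)·∏(1−qᵢ) over the active causes.
P(¬fraud alert | genuine card theft) = 0.31137·0.85 + 0.117075·0.15 = 0.264664 + 0.017561 = 0.282225
Of this, 0.017561 comes from 0.117075·0.15 (the cardholder travelling abroad=true cases).
P(cardholder travelling abroad | ¬fraud alert, genuine card theft) = 0.017561 / 0.282225 ≈ 0.062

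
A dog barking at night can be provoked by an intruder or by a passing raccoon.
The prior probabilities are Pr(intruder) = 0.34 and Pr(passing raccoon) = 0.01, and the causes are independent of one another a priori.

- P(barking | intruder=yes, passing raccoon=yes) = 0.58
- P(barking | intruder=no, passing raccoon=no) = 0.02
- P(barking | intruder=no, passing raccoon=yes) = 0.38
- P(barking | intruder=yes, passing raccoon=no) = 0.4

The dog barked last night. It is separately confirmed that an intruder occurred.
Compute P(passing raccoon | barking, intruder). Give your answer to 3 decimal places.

Enumerate both values of passing raccoon and weight by the priors:
  P(barking | intruder) = 0.4×0.99 + 0.58×0.01
        = 0.396000 + 0.005800 = 0.401800
Keeping only the passing raccoon-present terms gives 0.005800, so
  P(passing raccoon | barking, intruder) = 0.005800 / 0.401800 ≈ 0.014

P(passing raccoon | barking, intruder) ≈ 0.014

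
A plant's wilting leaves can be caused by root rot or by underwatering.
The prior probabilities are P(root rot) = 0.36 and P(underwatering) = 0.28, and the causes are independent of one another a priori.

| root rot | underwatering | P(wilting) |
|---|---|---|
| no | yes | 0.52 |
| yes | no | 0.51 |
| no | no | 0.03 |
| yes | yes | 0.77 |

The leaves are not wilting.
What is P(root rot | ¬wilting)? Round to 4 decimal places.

P(root rot | ¬wilting) ≈ 0.2198

Sum P(¬wilting|·) weighted by the priors over the 4 (root rot, underwatering) configurations:
  P(¬wilting) = 0.97*0.64*0.72 + 0.48*0.64*0.28 + 0.49*0.36*0.72 + 0.23*0.36*0.28
        = 0.446976 + 0.086016 + 0.127008 + 0.023184 = 0.683184
The terms with root rot present sum to 0.150192, so
  P(root rot | ¬wilting) = 0.150192 / 0.683184 ≈ 0.2198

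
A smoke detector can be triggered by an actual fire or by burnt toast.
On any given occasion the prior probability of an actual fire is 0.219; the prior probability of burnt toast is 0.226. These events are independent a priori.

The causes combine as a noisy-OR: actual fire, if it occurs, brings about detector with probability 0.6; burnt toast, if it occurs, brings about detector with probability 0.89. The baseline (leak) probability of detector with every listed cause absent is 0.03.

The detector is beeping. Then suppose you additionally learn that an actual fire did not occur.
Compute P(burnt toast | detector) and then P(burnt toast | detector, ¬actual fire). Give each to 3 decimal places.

P(burnt toast | detector) ≈ 0.627; P(burnt toast | detector, ¬actual fire) ≈ 0.897

Under noisy-OR, P(detector | causes) = 1 − (1−0.03)·∏(1−qᵢ) over the active causes.
P(detector) = 0.03*0.781*0.774 + 0.8933*0.781*0.226 + 0.612*0.219*0.774 + 0.95732*0.219*0.226 = 0.018135 + 0.157673 + 0.103738 + 0.047382 = 0.326928
Of this, 0.205055 comes from 0.157673 + 0.047382 (the burnt toast=true cases).
Hence the posterior is 0.205055/0.326928 ≈ 0.627.

Now condition on the additional information:
P(detector | ¬actual fire) = 0.03*0.774 + 0.8933*0.226 = 0.023220 + 0.201886 = 0.225106
The burnt toast-present share is 0.8933*0.226 = 0.201886.
So P(burnt toast | detector, ¬actual fire) = 0.201886/0.225106 ≈ 0.897.
Ruling out actual fire raises the posterior on burnt toast — the flip side of explaining away.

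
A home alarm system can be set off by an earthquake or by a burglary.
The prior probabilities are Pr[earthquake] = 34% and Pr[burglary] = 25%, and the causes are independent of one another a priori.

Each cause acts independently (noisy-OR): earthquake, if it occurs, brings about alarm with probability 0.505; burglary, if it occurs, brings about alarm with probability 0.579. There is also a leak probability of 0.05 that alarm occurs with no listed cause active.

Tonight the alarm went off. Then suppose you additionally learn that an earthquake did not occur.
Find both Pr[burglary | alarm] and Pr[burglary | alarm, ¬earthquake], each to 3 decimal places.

Under noisy-OR, P(alarm | causes) = 1 − (1−0.05)·∏(1−qᵢ) over the active causes.
P(alarm) = 0.05*0.66*0.75 + 0.60005*0.66*0.25 + 0.52975*0.34*0.75 + 0.802025*0.34*0.25 = 0.024750 + 0.099008 + 0.135086 + 0.068172 = 0.327016
Of this, 0.167180 comes from 0.099008 + 0.068172 (the burglary=true cases).
So P(burglary | alarm) = 0.167180/0.327016 ≈ 0.511.

Now condition on the additional information:
P(alarm | ¬earthquake) = 0.05·0.75 + 0.60005·0.25 = 0.037500 + 0.150012 = 0.187512
Of this, 0.150012 comes from 0.60005·0.25 (the burglary=true cases).
Hence the posterior is 0.150012/0.187512 ≈ 0.800.
With earthquake excluded, burglary must carry more of the explanatory weight for the alarm.

Pr[burglary | alarm] ≈ 0.511; Pr[burglary | alarm, ¬earthquake] ≈ 0.800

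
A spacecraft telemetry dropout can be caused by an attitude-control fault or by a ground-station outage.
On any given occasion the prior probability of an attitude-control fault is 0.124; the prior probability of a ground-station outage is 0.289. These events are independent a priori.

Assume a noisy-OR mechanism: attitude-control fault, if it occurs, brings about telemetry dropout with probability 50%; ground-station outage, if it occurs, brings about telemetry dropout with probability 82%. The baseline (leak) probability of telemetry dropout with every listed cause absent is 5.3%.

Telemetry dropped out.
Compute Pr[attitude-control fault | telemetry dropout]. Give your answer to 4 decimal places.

Under noisy-OR, P(telemetry dropout | causes) = 1 − (1−0.053)·∏(1−qᵢ) over the active causes.
Weight on attitude-control fault=true, given the evidence: 0.046418 + 0.032782 = 0.079200
Normalizer over all consistent configurations: 0.053×0.876×0.711 + 0.82954×0.876×0.289 + 0.5265×0.124×0.711 + 0.91477×0.124×0.289 = 0.322220
P(attitude-control fault | telemetry dropout) = 0.079200/0.322220 ≈ 0.2458

Pr[attitude-control fault | telemetry dropout] ≈ 0.2458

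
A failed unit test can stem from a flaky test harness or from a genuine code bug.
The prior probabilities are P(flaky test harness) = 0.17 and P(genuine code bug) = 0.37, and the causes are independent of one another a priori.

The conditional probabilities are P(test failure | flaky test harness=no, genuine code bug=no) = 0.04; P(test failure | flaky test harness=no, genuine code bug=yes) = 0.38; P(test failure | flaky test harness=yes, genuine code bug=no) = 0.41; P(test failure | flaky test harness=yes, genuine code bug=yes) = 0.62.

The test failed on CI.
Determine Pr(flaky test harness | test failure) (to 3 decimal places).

For the numerator, keep only flaky test harness=true terms: 0.043911 + 0.038998 = 0.082909
Denominator P(test failure): 0.04×0.83×0.63 + 0.38×0.83×0.37 + 0.41×0.17×0.63 + 0.62×0.17×0.37 = 0.220523
Posterior = 0.082909 / 0.220523 ≈ 0.376

Pr(flaky test harness | test failure) ≈ 0.376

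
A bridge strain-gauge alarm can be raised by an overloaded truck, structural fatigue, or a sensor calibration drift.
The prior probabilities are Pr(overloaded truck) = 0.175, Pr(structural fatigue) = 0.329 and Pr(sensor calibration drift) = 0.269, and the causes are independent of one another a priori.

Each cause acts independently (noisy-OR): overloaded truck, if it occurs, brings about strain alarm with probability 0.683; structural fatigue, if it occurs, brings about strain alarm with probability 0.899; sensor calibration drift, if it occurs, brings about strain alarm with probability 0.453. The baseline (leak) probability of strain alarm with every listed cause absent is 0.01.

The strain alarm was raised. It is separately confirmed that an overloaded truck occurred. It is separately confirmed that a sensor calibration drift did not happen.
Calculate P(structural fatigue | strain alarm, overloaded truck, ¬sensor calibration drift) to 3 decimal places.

P(structural fatigue | strain alarm, overloaded truck, ¬sensor calibration drift) ≈ 0.409

Under noisy-OR, P(strain alarm | causes) = 1 − (1−0.01)·∏(1−qᵢ) over the active causes.
Sum P(strain alarm|·) weighted by the priors over both values of structural fatigue:
  P(strain alarm | overloaded truck, ¬sensor calibration drift) = 0.68617*0.671 + 0.968303*0.329
        = 0.460420 + 0.318572 = 0.778992
Keeping only the structural fatigue-present terms gives 0.318572, so
  P(structural fatigue | strain alarm, overloaded truck, ¬sensor calibration drift) = 0.318572 / 0.778992 ≈ 0.409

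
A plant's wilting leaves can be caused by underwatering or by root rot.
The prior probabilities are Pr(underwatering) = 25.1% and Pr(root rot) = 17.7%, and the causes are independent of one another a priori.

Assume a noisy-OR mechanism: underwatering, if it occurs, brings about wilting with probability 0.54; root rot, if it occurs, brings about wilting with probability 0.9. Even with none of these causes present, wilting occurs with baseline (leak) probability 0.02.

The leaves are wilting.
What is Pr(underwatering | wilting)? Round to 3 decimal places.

Pr(underwatering | wilting) ≈ 0.542

Under noisy-OR, P(wilting | causes) = 1 − (1−0.02)·∏(1−qᵢ) over the active causes.
Weight on underwatering=true, given the evidence: 0.113450 + 0.042424 = 0.155874
Denominator P(wilting): 0.02*0.749*0.823 + 0.902*0.749*0.177 + 0.5492*0.251*0.823 + 0.95492*0.251*0.177 = 0.287784
P(underwatering | wilting) = 0.155874/0.287784 ≈ 0.542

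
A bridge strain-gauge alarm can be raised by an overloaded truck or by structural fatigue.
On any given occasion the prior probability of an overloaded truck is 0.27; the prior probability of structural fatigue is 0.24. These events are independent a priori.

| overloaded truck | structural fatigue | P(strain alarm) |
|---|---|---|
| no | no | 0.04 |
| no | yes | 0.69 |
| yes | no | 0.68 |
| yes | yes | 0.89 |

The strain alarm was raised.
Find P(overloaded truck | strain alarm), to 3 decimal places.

Numerator (weight on configurations with overloaded truck): 0.139536 + 0.057672 = 0.197208
Denominator P(strain alarm): 0.04×0.73×0.76 + 0.69×0.73×0.24 + 0.68×0.27×0.76 + 0.89×0.27×0.24 = 0.340288
P(overloaded truck | strain alarm) = 0.197208/0.340288 ≈ 0.580

P(overloaded truck | strain alarm) ≈ 0.580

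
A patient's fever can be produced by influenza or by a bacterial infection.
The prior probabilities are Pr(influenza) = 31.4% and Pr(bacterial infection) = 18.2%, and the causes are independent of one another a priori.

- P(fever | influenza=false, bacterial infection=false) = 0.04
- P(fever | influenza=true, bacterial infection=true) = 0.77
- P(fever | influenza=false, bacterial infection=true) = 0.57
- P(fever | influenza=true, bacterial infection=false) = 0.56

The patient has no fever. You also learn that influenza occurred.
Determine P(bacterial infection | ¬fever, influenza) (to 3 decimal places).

Numerator (weight on configurations with bacterial infection): 0.23×0.182 = 0.041860
The normalizing constant is 0.44×0.818 + 0.23×0.182 = 0.401780
P(bacterial infection | ¬fever, influenza) = 0.041860/0.401780 ≈ 0.104

P(bacterial infection | ¬fever, influenza) ≈ 0.104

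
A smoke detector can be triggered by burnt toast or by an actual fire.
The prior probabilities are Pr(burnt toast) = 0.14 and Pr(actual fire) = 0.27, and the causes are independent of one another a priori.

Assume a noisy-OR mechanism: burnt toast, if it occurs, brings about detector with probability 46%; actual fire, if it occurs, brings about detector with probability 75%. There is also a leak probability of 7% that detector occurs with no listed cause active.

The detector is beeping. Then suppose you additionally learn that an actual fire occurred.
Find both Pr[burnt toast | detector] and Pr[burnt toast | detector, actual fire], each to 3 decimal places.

Under noisy-OR, P(detector | causes) = 1 − (1−0.07)·∏(1−qᵢ) over the active causes.
By total probability over the 4 (burnt toast, actual fire) configurations:
  P(detector) = 0.07×0.86×0.73 + 0.7675×0.86×0.27 + 0.4978×0.14×0.73 + 0.87445×0.14×0.27
        = 0.043946 + 0.178213 + 0.050875 + 0.033054 = 0.306088
The terms with burnt toast present sum to 0.083929, so
  P(burnt toast | detector) = 0.083929 / 0.306088 ≈ 0.274

With the extra evidence:
P(detector | actual fire) = 0.7675*0.86 + 0.87445*0.14 = 0.660050 + 0.122423 = 0.782473
The burnt toast-present share is 0.87445*0.14 = 0.122423.
So P(burnt toast | detector, actual fire) = 0.122423/0.782473 ≈ 0.156.
Conditioning on actual fire lowers the posterior on burnt toast: the classic explaining-away effect in a common-effect structure.

Pr[burnt toast | detector] ≈ 0.274; Pr[burnt toast | detector, actual fire] ≈ 0.156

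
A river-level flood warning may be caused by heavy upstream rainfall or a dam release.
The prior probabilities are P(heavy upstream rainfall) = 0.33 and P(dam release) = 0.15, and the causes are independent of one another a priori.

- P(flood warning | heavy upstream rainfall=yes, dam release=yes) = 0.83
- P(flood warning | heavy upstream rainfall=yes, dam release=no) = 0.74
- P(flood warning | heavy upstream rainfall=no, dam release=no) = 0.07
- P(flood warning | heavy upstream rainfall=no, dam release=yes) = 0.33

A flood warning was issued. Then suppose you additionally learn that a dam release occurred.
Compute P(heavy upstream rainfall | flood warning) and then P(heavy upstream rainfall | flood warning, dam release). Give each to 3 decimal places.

Numerator (weight on configurations with heavy upstream rainfall): 0.207570 + 0.041085 = 0.248655
The normalizing constant is 0.07×0.67×0.85 + 0.33×0.67×0.15 + 0.74×0.33×0.85 + 0.83×0.33×0.15 = 0.321685
P(heavy upstream rainfall | flood warning) = 0.248655/0.321685 ≈ 0.773

Now also conditioning on dam release=true:
Numerator (weight on configurations with heavy upstream rainfall): 0.83*0.33 = 0.273900
The normalizing constant is 0.33*0.67 + 0.83*0.33 = 0.495000
P(heavy upstream rainfall | flood warning, dam release) = 0.273900/0.495000 ≈ 0.553
Conditioning on dam release lowers the posterior on heavy upstream rainfall: the classic explaining-away effect in a common-effect structure.

P(heavy upstream rainfall | flood warning) ≈ 0.773; P(heavy upstream rainfall | flood warning, dam release) ≈ 0.553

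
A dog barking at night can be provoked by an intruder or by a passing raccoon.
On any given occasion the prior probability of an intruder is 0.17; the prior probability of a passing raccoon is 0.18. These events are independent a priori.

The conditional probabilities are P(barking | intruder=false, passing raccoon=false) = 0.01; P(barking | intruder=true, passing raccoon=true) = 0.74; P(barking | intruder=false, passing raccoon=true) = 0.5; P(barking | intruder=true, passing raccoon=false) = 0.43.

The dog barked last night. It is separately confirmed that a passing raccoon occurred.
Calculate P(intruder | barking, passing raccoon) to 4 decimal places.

Numerator (weight on configurations with intruder): 0.74×0.17 = 0.125800
Normalizer over all consistent configurations: 0.5×0.83 + 0.74×0.17 = 0.540800
P(intruder | barking, passing raccoon) = 0.125800/0.540800 ≈ 0.2326

P(intruder | barking, passing raccoon) ≈ 0.2326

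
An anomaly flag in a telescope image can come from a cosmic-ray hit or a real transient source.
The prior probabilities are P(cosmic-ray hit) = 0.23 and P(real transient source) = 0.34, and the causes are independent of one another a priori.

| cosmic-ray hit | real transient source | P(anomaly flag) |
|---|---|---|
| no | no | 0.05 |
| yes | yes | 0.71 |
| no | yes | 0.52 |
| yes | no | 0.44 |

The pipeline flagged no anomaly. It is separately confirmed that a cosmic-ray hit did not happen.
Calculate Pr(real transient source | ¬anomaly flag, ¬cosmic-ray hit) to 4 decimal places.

Pr(real transient source | ¬anomaly flag, ¬cosmic-ray hit) ≈ 0.2065

Sum P(¬anomaly flag|·) weighted by the priors over both values of real transient source:
  P(¬anomaly flag | ¬cosmic-ray hit) = 0.95*0.66 + 0.48*0.34
        = 0.627000 + 0.163200 = 0.790200
Configurations with real transient source contribute 0.163200, so
  P(real transient source | ¬anomaly flag, ¬cosmic-ray hit) = 0.163200 / 0.790200 ≈ 0.2065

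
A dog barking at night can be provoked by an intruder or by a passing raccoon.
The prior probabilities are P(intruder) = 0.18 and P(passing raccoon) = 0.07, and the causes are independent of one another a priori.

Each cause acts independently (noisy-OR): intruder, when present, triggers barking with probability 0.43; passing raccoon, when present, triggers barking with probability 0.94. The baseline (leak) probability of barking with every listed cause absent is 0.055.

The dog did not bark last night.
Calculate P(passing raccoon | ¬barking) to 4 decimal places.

P(passing raccoon | ¬barking) ≈ 0.0045

Under noisy-OR, P(barking | causes) = 1 − (1−0.055)·∏(1−qᵢ) over the active causes.
P(¬barking) = 0.945×0.82×0.93 + 0.0567×0.82×0.07 + 0.53865×0.18×0.93 + 0.032319×0.18×0.07 = 0.720657 + 0.003255 + 0.090170 + 0.000407 = 0.814489
Restricting to configurations with passing raccoon present: 0.003255 + 0.000407 = 0.003662.
P(passing raccoon | ¬barking) = 0.003662 / 0.814489 ≈ 0.0045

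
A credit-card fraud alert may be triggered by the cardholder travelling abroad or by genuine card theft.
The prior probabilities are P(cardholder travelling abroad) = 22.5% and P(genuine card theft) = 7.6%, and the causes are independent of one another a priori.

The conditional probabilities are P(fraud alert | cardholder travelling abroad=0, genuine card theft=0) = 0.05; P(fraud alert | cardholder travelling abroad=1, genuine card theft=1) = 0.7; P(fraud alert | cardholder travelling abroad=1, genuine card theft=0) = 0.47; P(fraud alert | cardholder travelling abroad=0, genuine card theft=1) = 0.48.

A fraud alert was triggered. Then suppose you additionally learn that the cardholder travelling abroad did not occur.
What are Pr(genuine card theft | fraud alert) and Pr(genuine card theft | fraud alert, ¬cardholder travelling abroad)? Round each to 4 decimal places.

For the numerator, keep only genuine card theft=true terms: 0.028272 + 0.011970 = 0.040242
Denominator P(fraud alert): 0.05*0.775*0.924 + 0.48*0.775*0.076 + 0.47*0.225*0.924 + 0.7*0.225*0.076 = 0.173760
P(genuine card theft | fraud alert) = 0.040242/0.173760 ≈ 0.2316

Now also conditioning on cardholder travelling abroad≠true:
By total probability over both values of genuine card theft:
  P(fraud alert | ¬cardholder travelling abroad) = 0.05×0.924 + 0.48×0.076
        = 0.046200 + 0.036480 = 0.082680
Keeping only the genuine card theft-present terms gives 0.036480, so
  P(genuine card theft | fraud alert, ¬cardholder travelling abroad) = 0.036480 / 0.082680 ≈ 0.4412
Ruling out cardholder travelling abroad raises the posterior on genuine card theft — the flip side of explaining away.

Pr(genuine card theft | fraud alert) ≈ 0.2316; Pr(genuine card theft | fraud alert, ¬cardholder travelling abroad) ≈ 0.4412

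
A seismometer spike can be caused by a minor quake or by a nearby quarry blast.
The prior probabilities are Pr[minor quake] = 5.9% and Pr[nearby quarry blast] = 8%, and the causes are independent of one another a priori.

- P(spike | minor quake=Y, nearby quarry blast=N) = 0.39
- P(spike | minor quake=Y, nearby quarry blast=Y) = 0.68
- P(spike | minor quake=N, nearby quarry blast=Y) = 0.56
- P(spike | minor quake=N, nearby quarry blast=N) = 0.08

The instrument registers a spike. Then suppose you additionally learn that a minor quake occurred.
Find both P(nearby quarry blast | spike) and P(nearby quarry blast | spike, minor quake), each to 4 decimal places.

P(nearby quarry blast | spike) ≈ 0.3341; P(nearby quarry blast | spike, minor quake) ≈ 0.1317

P(spike) = 0.08·0.941·0.92 + 0.56·0.941·0.08 + 0.39·0.059·0.92 + 0.68·0.059·0.08 = 0.069258 + 0.042157 + 0.021169 + 0.003210 = 0.135794
The nearby quarry blast-present share is 0.042157 + 0.003210 = 0.045367.
P(nearby quarry blast | spike) = 0.045367 / 0.135794 ≈ 0.3341

With the extra evidence:
Sum P(spike|·) weighted by the priors over both values of nearby quarry blast:
  P(spike | minor quake) = 0.39×0.92 + 0.68×0.08
        = 0.358800 + 0.054400 = 0.413200
The terms with nearby quarry blast present sum to 0.054400, so
  P(nearby quarry blast | spike, minor quake) = 0.054400 / 0.413200 ≈ 0.1317
The drop from 0.3341 to 0.1317 is the explaining-away (discounting) effect.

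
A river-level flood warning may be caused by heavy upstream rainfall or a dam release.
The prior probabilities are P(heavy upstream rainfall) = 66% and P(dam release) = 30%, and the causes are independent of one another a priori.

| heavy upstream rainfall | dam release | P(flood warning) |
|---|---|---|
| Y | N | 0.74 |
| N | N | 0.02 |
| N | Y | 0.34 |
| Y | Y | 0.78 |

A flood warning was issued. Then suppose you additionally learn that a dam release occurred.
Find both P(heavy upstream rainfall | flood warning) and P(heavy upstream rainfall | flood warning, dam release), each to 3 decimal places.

P(flood warning) = 0.02*0.34*0.7 + 0.34*0.34*0.3 + 0.74*0.66*0.7 + 0.78*0.66*0.3 = 0.004760 + 0.034680 + 0.341880 + 0.154440 = 0.535760
Of this, 0.496320 comes from 0.341880 + 0.154440 (the heavy upstream rainfall=true cases).
So P(heavy upstream rainfall | flood warning) = 0.496320/0.535760 ≈ 0.926.

Now also conditioning on dam release=true:
Numerator (weight on configurations with heavy upstream rainfall): 0.78×0.66 = 0.514800
The normalizing constant is 0.34×0.34 + 0.78×0.66 = 0.630400
Posterior = 0.514800 / 0.630400 ≈ 0.817
Conditioning on dam release lowers the posterior on heavy upstream rainfall: the classic explaining-away effect in a common-effect structure.

P(heavy upstream rainfall | flood warning) ≈ 0.926; P(heavy upstream rainfall | flood warning, dam release) ≈ 0.817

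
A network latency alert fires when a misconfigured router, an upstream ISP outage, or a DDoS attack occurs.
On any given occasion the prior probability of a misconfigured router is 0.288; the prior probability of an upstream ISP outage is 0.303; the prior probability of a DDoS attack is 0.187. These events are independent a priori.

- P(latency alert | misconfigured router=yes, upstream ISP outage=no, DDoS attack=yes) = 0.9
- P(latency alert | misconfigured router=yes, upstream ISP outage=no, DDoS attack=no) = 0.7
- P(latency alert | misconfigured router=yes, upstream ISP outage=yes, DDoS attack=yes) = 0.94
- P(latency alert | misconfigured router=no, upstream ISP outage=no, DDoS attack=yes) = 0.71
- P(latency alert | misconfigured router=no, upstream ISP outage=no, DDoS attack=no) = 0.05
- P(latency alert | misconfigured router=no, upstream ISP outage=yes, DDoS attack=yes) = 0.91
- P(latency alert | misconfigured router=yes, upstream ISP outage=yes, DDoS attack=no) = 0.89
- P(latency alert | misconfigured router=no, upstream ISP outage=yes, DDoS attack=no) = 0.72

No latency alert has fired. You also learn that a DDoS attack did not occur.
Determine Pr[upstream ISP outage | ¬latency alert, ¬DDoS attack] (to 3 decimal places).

P(¬latency alert | ¬DDoS attack) = 0.95×0.712×0.697 + 0.28×0.712×0.303 + 0.3×0.288×0.697 + 0.11×0.288×0.303 = 0.471451 + 0.060406 + 0.060221 + 0.009599 = 0.601677
The upstream ISP outage-present share is 0.060406 + 0.009599 = 0.070005.
So P(upstream ISP outage | ¬latency alert, ¬DDoS attack) = 0.070005/0.601677 ≈ 0.116.

Pr[upstream ISP outage | ¬latency alert, ¬DDoS attack] ≈ 0.116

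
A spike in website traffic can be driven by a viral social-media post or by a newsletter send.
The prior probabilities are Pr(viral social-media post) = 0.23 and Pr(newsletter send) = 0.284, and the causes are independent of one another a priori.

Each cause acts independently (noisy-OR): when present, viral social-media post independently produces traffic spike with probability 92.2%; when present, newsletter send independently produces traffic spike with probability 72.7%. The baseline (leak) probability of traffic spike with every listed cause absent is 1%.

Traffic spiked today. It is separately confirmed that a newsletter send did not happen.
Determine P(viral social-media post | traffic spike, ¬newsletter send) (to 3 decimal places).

Under noisy-OR, P(traffic spike | causes) = 1 − (1−0.01)·∏(1−qᵢ) over the active causes.
P(traffic spike | ¬newsletter send) = 0.01·0.77 + 0.92278·0.23 = 0.007700 + 0.212239 = 0.219939
Restricting to configurations with viral social-media post present: 0.92278·0.23 = 0.212239.
P(viral social-media post | traffic spike, ¬newsletter send) = 0.212239 / 0.219939 ≈ 0.965

P(viral social-media post | traffic spike, ¬newsletter send) ≈ 0.965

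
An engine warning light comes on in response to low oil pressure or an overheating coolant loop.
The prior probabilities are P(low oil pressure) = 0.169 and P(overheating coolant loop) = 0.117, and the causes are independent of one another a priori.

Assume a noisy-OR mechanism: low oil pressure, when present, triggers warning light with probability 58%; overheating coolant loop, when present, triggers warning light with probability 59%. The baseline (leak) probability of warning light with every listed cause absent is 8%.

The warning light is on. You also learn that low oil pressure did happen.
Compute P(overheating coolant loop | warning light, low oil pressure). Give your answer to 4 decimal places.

P(overheating coolant loop | warning light, low oil pressure) ≈ 0.1538

Under noisy-OR, P(warning light | causes) = 1 − (1−0.08)·∏(1−qᵢ) over the active causes.
P(warning light | low oil pressure) = 0.6136·0.883 + 0.841576·0.117 = 0.541809 + 0.098464 = 0.640273
Of this, 0.098464 comes from 0.841576·0.117 (the overheating coolant loop=true cases).
P(overheating coolant loop | warning light, low oil pressure) = 0.098464 / 0.640273 ≈ 0.1538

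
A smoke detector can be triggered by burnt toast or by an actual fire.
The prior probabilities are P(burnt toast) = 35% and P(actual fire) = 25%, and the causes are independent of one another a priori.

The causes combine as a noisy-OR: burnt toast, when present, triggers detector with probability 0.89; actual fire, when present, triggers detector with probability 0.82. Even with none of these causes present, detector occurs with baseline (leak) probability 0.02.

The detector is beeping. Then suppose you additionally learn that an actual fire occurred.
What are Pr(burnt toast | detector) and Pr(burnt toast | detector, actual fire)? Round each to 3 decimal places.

Pr(burnt toast | detector) ≈ 0.690; Pr(burnt toast | detector, actual fire) ≈ 0.391

Under noisy-OR, P(detector | causes) = 1 − (1−0.02)·∏(1−qᵢ) over the active causes.
For the numerator, keep only burnt toast=true terms: 0.234202 + 0.085802 = 0.320004
Denominator P(detector): 0.02×0.65×0.75 + 0.8236×0.65×0.25 + 0.8922×0.35×0.75 + 0.980596×0.35×0.25 = 0.463589
Posterior = 0.320004 / 0.463589 ≈ 0.690

Now also conditioning on actual fire=true:
Enumerate both values of burnt toast and weight by the priors:
  P(detector | actual fire) = 0.8236·0.65 + 0.980596·0.35
        = 0.535340 + 0.343209 = 0.878549
Keeping only the burnt toast-present terms gives 0.343209, so
  P(burnt toast | detector, actual fire) = 0.343209 / 0.878549 ≈ 0.391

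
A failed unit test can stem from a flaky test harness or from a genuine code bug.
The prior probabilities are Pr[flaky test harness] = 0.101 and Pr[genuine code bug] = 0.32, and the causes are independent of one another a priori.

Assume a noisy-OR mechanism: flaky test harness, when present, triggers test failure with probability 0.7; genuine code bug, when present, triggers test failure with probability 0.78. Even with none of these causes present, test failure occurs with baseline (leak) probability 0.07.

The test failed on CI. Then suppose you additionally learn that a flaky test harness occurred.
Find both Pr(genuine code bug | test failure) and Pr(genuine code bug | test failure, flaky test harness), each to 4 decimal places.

Pr(genuine code bug | test failure) ≈ 0.7374; Pr(genuine code bug | test failure, flaky test harness) ≈ 0.3799

Under noisy-OR, P(test failure | causes) = 1 − (1−0.07)·∏(1−qᵢ) over the active causes.
Enumerate the 4 (flaky test harness, genuine code bug) configurations and weight by the priors:
  P(test failure) = 0.07*0.899*0.68 + 0.7954*0.899*0.32 + 0.721*0.101*0.68 + 0.93862*0.101*0.32
        = 0.042792 + 0.228821 + 0.049518 + 0.030336 = 0.351467
Keeping only the genuine code bug-present terms gives 0.259157, so
  P(genuine code bug | test failure) = 0.259157 / 0.351467 ≈ 0.7374

Now also conditioning on flaky test harness=true:
Weight on genuine code bug=true, given the evidence: 0.93862·0.32 = 0.300358
Normalizer over all consistent configurations: 0.721·0.68 + 0.93862·0.32 = 0.790638
P(genuine code bug | test failure, flaky test harness) = 0.300358/0.790638 ≈ 0.3799
— flaky test harness explains away the evidence for genuine code bug.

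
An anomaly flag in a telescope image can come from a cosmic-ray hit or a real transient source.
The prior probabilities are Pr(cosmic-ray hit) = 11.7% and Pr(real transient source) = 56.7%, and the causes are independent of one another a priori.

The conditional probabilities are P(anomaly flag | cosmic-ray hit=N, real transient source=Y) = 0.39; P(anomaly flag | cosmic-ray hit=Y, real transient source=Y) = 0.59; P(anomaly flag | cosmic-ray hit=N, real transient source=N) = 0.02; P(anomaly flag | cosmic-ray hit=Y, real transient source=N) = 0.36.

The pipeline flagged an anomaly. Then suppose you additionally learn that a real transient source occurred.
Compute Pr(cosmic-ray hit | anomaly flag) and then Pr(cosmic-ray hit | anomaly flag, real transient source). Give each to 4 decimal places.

Enumerate the 4 (cosmic-ray hit, real transient source) configurations and weight by the priors:
  P(anomaly flag) = 0.02×0.883×0.433 + 0.39×0.883×0.567 + 0.36×0.117×0.433 + 0.59×0.117×0.567
        = 0.007647 + 0.195258 + 0.018238 + 0.039140 = 0.260283
Keeping only the cosmic-ray hit-present terms gives 0.057378, so
  P(cosmic-ray hit | anomaly flag) = 0.057378 / 0.260283 ≈ 0.2204

Now also conditioning on real transient source=true:
Weight on cosmic-ray hit=true, given the evidence: 0.59*0.117 = 0.069030
Denominator P(anomaly flag | real transient source): 0.39*0.883 + 0.59*0.117 = 0.413400
Posterior = 0.069030 / 0.413400 ≈ 0.1670
This is intercausal reasoning (explaining away): once real transient source accounts for the anomaly flag, cosmic-ray hit becomes less likely.

Pr(cosmic-ray hit | anomaly flag) ≈ 0.2204; Pr(cosmic-ray hit | anomaly flag, real transient source) ≈ 0.1670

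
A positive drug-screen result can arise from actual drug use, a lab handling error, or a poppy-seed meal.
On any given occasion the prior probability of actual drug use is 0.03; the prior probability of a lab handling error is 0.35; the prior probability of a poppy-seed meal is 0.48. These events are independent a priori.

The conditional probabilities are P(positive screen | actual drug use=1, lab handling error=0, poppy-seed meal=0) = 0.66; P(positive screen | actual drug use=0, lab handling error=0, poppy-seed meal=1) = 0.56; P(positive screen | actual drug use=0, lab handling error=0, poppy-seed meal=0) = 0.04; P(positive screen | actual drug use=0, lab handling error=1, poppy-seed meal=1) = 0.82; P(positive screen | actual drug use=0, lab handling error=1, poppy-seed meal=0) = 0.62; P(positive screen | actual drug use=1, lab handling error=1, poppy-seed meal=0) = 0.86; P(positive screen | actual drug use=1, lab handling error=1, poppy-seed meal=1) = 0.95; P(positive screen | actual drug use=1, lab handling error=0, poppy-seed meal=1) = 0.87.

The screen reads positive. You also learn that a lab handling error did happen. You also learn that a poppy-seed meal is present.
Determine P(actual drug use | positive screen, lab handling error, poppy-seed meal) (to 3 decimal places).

P(actual drug use | positive screen, lab handling error, poppy-seed meal) ≈ 0.035

For the numerator, keep only actual drug use=true terms: 0.95*0.03 = 0.028500
The normalizing constant is 0.82*0.97 + 0.95*0.03 = 0.823900
Posterior = 0.028500 / 0.823900 ≈ 0.035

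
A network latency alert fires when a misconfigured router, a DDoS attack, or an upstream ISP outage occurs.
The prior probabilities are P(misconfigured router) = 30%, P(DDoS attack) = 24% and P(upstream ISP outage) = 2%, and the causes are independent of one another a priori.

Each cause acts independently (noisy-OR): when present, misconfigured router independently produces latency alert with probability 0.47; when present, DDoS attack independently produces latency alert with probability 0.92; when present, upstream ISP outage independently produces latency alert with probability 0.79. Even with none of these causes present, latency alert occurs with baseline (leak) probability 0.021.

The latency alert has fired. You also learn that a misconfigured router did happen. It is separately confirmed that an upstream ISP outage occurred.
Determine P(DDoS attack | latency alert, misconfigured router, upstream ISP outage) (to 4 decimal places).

P(DDoS attack | latency alert, misconfigured router, upstream ISP outage) ≈ 0.2600

Under noisy-OR, P(latency alert | causes) = 1 − (1−0.021)·∏(1−qᵢ) over the active causes.
Sum P(latency alert|·) weighted by the priors over both values of DDoS attack:
  P(latency alert | misconfigured router, upstream ISP outage) = 0.891037*0.76 + 0.991283*0.24
        = 0.677188 + 0.237908 = 0.915096
Configurations with DDoS attack contribute 0.237908, so
  P(DDoS attack | latency alert, misconfigured router, upstream ISP outage) = 0.237908 / 0.915096 ≈ 0.2600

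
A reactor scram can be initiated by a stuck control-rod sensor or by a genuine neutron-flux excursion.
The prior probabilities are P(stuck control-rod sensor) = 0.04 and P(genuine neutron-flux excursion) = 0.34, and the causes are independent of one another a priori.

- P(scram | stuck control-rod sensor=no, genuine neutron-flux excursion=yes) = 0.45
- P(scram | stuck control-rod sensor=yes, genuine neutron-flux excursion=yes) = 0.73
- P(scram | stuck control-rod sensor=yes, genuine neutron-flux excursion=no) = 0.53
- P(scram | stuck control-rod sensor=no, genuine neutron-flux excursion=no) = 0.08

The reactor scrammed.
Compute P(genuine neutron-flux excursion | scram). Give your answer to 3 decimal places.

P(genuine neutron-flux excursion | scram) ≈ 0.708

P(scram) = 0.08*0.96*0.66 + 0.45*0.96*0.34 + 0.53*0.04*0.66 + 0.73*0.04*0.34 = 0.050688 + 0.146880 + 0.013992 + 0.009928 = 0.221488
Restricting to configurations with genuine neutron-flux excursion present: 0.146880 + 0.009928 = 0.156808.
P(genuine neutron-flux excursion | scram) = 0.156808 / 0.221488 ≈ 0.708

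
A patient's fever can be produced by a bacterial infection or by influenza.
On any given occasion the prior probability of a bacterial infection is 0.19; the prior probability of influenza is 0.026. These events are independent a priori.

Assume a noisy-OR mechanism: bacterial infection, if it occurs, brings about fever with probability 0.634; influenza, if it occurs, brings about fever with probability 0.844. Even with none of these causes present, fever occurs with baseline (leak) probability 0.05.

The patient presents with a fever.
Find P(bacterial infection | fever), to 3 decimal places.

Under noisy-OR, P(fever | causes) = 1 − (1−0.05)·∏(1−qᵢ) over the active causes.
P(fever) = 0.05×0.81×0.974 + 0.8518×0.81×0.026 + 0.6523×0.19×0.974 + 0.945759×0.19×0.026 = 0.039447 + 0.017939 + 0.120715 + 0.004672 = 0.182773
Restricting to configurations with bacterial infection present: 0.120715 + 0.004672 = 0.125387.
P(bacterial infection | fever) = 0.125387 / 0.182773 ≈ 0.686

P(bacterial infection | fever) ≈ 0.686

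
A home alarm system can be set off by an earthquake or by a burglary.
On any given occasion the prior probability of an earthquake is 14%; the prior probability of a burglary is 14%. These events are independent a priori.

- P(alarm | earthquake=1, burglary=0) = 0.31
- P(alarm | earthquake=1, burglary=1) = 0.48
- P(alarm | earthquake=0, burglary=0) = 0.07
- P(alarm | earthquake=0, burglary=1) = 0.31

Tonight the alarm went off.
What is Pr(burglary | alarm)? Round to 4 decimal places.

P(alarm) = 0.07*0.86*0.86 + 0.31*0.86*0.14 + 0.31*0.14*0.86 + 0.48*0.14*0.14 = 0.051772 + 0.037324 + 0.037324 + 0.009408 = 0.135828
Restricting to configurations with burglary present: 0.037324 + 0.009408 = 0.046732.
Hence the posterior is 0.046732/0.135828 ≈ 0.3441.

Pr(burglary | alarm) ≈ 0.3441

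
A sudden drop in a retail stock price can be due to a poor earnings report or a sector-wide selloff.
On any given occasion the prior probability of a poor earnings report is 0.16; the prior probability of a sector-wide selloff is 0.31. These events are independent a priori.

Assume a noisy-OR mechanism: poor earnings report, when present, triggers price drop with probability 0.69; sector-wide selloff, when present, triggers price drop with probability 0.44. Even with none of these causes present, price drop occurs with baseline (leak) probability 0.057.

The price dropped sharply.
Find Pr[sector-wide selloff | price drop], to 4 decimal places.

Under noisy-OR, P(price drop | causes) = 1 − (1−0.057)·∏(1−qᵢ) over the active causes.
Sum P(price drop|·) weighted by the priors over the 4 (poor earnings report, sector-wide selloff) configurations:
  P(price drop) = 0.057×0.84×0.69 + 0.47192×0.84×0.31 + 0.70767×0.16×0.69 + 0.836295×0.16×0.31
        = 0.033037 + 0.122888 + 0.078127 + 0.041480 = 0.275532
The terms with sector-wide selloff present sum to 0.164368, so
  P(sector-wide selloff | price drop) = 0.164368 / 0.275532 ≈ 0.5965

Pr[sector-wide selloff | price drop] ≈ 0.5965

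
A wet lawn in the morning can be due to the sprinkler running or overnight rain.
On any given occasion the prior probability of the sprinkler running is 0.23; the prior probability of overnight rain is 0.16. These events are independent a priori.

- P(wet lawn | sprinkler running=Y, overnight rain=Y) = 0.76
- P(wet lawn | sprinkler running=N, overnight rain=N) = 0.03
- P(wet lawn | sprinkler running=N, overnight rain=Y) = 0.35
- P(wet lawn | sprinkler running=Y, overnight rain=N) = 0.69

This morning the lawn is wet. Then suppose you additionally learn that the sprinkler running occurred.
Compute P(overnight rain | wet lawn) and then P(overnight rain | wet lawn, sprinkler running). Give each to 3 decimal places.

P(wet lawn) = 0.03·0.77·0.84 + 0.35·0.77·0.16 + 0.69·0.23·0.84 + 0.76·0.23·0.16 = 0.019404 + 0.043120 + 0.133308 + 0.027968 = 0.223800
Of this, 0.071088 comes from 0.043120 + 0.027968 (the overnight rain=true cases).
P(overnight rain | wet lawn) = 0.071088 / 0.223800 ≈ 0.318

With the extra evidence:
For the numerator, keep only overnight rain=true terms: 0.76*0.16 = 0.121600
Denominator P(wet lawn | sprinkler running): 0.69*0.84 + 0.76*0.16 = 0.701200
Posterior = 0.121600 / 0.701200 ≈ 0.173
The drop from 0.318 to 0.173 is the explaining-away (discounting) effect.

P(overnight rain | wet lawn) ≈ 0.318; P(overnight rain | wet lawn, sprinkler running) ≈ 0.173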